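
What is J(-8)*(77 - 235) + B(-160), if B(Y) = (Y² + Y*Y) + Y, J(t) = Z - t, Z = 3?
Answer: 49302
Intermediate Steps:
J(t) = 3 - t
B(Y) = Y + 2*Y² (B(Y) = (Y² + Y²) + Y = 2*Y² + Y = Y + 2*Y²)
J(-8)*(77 - 235) + B(-160) = (3 - 1*(-8))*(77 - 235) - 160*(1 + 2*(-160)) = (3 + 8)*(-158) - 160*(1 - 320) = 11*(-158) - 160*(-319) = -1738 + 51040 = 49302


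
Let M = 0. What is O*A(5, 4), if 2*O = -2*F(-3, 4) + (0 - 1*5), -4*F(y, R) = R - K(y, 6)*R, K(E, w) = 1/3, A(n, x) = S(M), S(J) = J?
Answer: 0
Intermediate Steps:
A(n, x) = 0
K(E, w) = ⅓
F(y, R) = -R/6 (F(y, R) = -(R - R/3)/4 = -R/6)
O = -11/6 (O = (-(-1)*4/3 + (0 - 1*5))/2 = (-2*(-⅔) + (0 - 5))/2 = (4/3 - 5)/2 = (½)*(-11/3) = -11/6 ≈ -1.8333)
O*A(5, 4) = -11/6*0 = 0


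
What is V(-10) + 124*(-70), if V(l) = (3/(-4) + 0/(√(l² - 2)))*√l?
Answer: -8680 - 3*I*√10/4 ≈ -8680.0 - 2.3717*I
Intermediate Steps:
V(l) = -3*√l/4 (V(l) = (3*(-¼) + 0/(√(-2 + l²)))*√l = (-¾ + 0/√(-2 + l²))*√l = (-¾ + 0)*√l = -3*√l/4)
V(-10) + 124*(-70) = -3*I*√10/4 + 124*(-70) = -3*I*√10/4 - 8680 = -8680 - 3*I*√10/4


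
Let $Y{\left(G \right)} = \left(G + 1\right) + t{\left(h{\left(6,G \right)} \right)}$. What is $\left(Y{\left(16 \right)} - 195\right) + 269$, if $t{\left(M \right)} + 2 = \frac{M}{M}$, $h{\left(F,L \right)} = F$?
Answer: $90$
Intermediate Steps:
$t{\left(M \right)} = -1$ ($t{\left(M \right)} = -2 + \frac{M}{M} = -2 + 1 = -1$)
$Y{\left(G \right)} = G$ ($Y{\left(G \right)} = \left(G + 1\right) - 1 = \left(1 + G\right) - 1 = G$)
$\left(Y{\left(16 \right)} - 195\right) + 269 = \left(16 - 195\right) + 269 = -179 + 269 = 90$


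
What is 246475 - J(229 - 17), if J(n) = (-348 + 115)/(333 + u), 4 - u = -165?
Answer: 123730683/502 ≈ 2.4648e+5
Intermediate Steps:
u = 169 (u = 4 - 1*(-165) = 4 + 165 = 169)
J(n) = -233/502 (J(n) = (-348 + 115)/(333 + 169) = -233/502)
246475 - J(229 - 17) = 246475 - 1*(-233/502) = 246475 + 233/502 = 123730683/502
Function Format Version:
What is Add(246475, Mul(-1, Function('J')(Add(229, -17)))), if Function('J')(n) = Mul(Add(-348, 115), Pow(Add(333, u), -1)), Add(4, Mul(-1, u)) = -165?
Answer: Rational(123730683, 502) ≈ 2.4648e+5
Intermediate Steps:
u = 169 (u = Add(4, Mul(-1, -165)) = Add(4, 165) = 169)
Function('J')(n) = Rational(-233, 502) (Function('J')(n) = Mul(Add(-348, 115), Pow(Add(333, 169), -1)) = Mul(-233, Pow(502, -1)) = Mul(-233, Rational(1, 502)) = Rational(-233, 502))
Add(246475, Mul(-1, Function('J')(Add(229, -17)))) = Add(246475, Mul(-1, Rational(-233, 502))) = Add(246475, Rational(233, 502)) = Rational(123730683, 502)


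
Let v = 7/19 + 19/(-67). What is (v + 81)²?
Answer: 10654574841/1620529 ≈ 6574.8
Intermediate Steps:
v = 108/1273 (v = 7*(1/19) + 19*(-1/67) = 7/19 - 19/67 = 108/1273 ≈ 0.084839)
(v + 81)² = (108/1273 + 81)² = (103221/1273)² = 10654574841/1620529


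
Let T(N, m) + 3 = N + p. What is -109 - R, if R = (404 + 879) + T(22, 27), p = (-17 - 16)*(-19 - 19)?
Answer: -2665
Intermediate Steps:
p = 1254 (p = -33*(-38) = 1254)
T(N, m) = 1251 + N (T(N, m) = -3 + (N + 1254) = -3 + (1254 + N) = 1251 + N)
R = 2556 (R = (404 + 879) + (1251 + 22) = 1283 + 1273 = 2556)
-109 - R = -109 - 1*2556 = -109 - 2556 = -2665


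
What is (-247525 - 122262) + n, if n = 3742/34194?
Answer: -6322246468/17097 ≈ -3.6979e+5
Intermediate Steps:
n = 1871/17097 (n = 3742*(1/34194) = 1871/17097 ≈ 0.10943)
(-247525 - 122262) + n = (-247525 - 122262) + 1871/17097 = -369787 + 1871/17097 = -6322246468/17097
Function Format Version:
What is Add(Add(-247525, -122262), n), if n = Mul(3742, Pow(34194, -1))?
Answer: Rational(-6322246468, 17097) ≈ -3.6979e+5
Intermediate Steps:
n = Rational(1871, 17097) (n = Mul(3742, Rational(1, 34194)) = Rational(1871, 17097) ≈ 0.10943)
Add(Add(-247525, -122262), n) = Add(Add(-247525, -122262), Rational(1871, 17097)) = Add(-369787, Rational(1871, 17097)) = Rational(-6322246468, 17097)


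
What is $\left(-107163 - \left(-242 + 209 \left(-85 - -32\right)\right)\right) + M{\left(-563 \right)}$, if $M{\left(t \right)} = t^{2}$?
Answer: $221125$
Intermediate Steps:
$\left(-107163 - \left(-242 + 209 \left(-85 - -32\right)\right)\right) + M{\left(-563 \right)} = \left(-107163 - \left(-242 + 209 \left(-85 - -32\right)\right)\right) + \left(-563\right)^{2} = \left(-107163 - \left(-242 + 209 \left(-85 + 32\right)\right)\right) + 316969 = \left(-107163 + \left(242 - -11077\right)\right) + 316969 = \left(-107163 + \left(242 + 11077\right)\right) + 316969 = \left(-107163 + 11319\right) + 316969 = -95844 + 316969 = 221125$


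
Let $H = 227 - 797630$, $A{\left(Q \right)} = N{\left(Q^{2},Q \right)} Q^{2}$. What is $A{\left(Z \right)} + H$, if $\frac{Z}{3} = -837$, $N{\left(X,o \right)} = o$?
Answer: $-15832956234$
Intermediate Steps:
$Z = -2511$ ($Z = 3 \left(-837\right) = -2511$)
$A{\left(Q \right)} = Q^{3}$ ($A{\left(Q \right)} = Q Q^{2} = Q^{3}$)
$H = -797403$ ($H = 227 - 797630 = -797403$)
$A{\left(Z \right)} + H = \left(-2511\right)^{3} - 797403 = -15832158831 - 797403 = -15832956234$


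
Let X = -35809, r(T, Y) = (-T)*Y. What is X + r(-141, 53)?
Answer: -28336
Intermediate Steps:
r(T, Y) = -T*Y
X + r(-141, 53) = -35809 - 1*(-141)*53 = -35809 + 7473 = -28336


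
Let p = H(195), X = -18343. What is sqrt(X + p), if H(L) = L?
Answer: 2*I*sqrt(4537) ≈ 134.71*I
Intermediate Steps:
p = 195
sqrt(X + p) = sqrt(-18343 + 195) = sqrt(-18148) = 2*I*sqrt(4537)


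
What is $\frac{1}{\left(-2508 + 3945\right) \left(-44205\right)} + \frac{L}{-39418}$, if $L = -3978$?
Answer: $\frac{126346401856}{1251966627765} \approx 0.10092$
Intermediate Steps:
$\frac{1}{\left(-2508 + 3945\right) \left(-44205\right)} + \frac{L}{-39418} = \frac{1}{\left(-2508 + 3945\right) \left(-44205\right)} - \frac{3978}{-39418} = \frac{1}{1437} \left(- \frac{1}{44205}\right) - - \frac{1989}{19709} = \frac{1}{1437} \left(- \frac{1}{44205}\right) + \frac{1989}{19709} = - \frac{1}{63522585} + \frac{1989}{19709} = \frac{126346401856}{1251966627765}$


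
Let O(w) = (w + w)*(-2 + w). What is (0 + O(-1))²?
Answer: 36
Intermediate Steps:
O(w) = 2*w*(-2 + w) (O(w) = (2*w)*(-2 + w) = 2*w*(-2 + w))
(0 + O(-1))² = (0 + 2*(-1)*(-2 - 1))² = (0 + 2*(-1)*(-3))² = (0 + 6)² = 6² = 36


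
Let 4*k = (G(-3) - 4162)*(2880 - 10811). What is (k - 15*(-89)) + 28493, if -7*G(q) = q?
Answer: 33124735/4 ≈ 8.2812e+6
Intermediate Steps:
G(q) = -q/7
k = 33005423/4 (k = ((-⅐*(-3) - 4162)*(2880 - 10811))/4 = ((3/7 - 4162)*(-7931))/4 = (-29131/7*(-7931))/4 = (¼)*33005423 = 33005423/4 ≈ 8.2514e+6)
(k - 15*(-89)) + 28493 = (33005423/4 - 15*(-89)) + 28493 = (33005423/4 + 1335) + 28493 = 33010763/4 + 28493 = 33124735/4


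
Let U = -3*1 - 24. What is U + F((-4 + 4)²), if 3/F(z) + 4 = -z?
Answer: -111/4 ≈ -27.750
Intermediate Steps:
U = -27 (U = -3 - 24 = -27)
F(z) = 3/(-4 - z)
U + F((-4 + 4)²) = -27 - 3/(4 + (-4 + 4)²) = -27 - 3/(4 + 0²) = -27 - 3/(4 + 0) = -27 - 3/4 = -27 - 3*¼ = -27 - ¾ = -111/4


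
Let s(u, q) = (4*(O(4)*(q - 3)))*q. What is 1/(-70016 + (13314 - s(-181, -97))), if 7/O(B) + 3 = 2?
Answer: 1/214898 ≈ 4.6534e-6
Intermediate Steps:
O(B) = -7 (O(B) = 7/(-3 + 2) = 7/(-1) = 7*(-1) = -7)
s(u, q) = q*(84 - 28*q) (s(u, q) = (4*(-7*(q - 3)))*q = (4*(-7*(-3 + q)))*q = (4*(21 - 7*q))*q = (84 - 28*q)*q = q*(84 - 28*q))
1/(-70016 + (13314 - s(-181, -97))) = 1/(-70016 + (13314 - 28*(-97)*(3 - 1*(-97)))) = 1/(-70016 + (13314 - 28*(-97)*(3 + 97))) = 1/(-70016 + (13314 - 28*(-97)*100)) = 1/(-70016 + (13314 - 1*(-271600))) = 1/(-70016 + (13314 + 271600)) = 1/(-70016 + 284914) = 1/214898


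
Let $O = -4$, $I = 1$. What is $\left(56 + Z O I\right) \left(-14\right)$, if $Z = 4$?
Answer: $-560$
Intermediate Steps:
$\left(56 + Z O I\right) \left(-14\right) = \left(56 + 4 \left(-4\right) 1\right) \left(-14\right) = \left(56 - 16\right) \left(-14\right) = 40 \left(-14\right) = -560$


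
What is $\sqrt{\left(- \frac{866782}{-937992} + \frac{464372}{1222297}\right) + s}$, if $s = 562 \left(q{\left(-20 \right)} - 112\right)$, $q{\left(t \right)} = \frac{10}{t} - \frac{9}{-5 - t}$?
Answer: $\frac{i \sqrt{1078888159316413321308116205}}{130284637230} \approx 252.11 i$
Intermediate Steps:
$q{\left(t \right)} = - \frac{9}{-5 - t} + \frac{10}{t}$
$s = - \frac{317811}{5}$ ($s = 562 \left(\frac{50 + 19 \left(-20\right)}{\left(-20\right) \left(5 - 20\right)} - 112\right) = 562 \left(- \frac{50 - 380}{20 \left(-15\right)} - 112\right) = 562 \left(\left(- \frac{1}{20}\right) \left(- \frac{1}{15}\right) \left(-330\right) - 112\right) = 562 \left(- \frac{11}{10} - 112\right) = 562 \left(- \frac{1131}{10}\right) = - \frac{317811}{5} \approx -63562.0$)
$\sqrt{\left(- \frac{866782}{-937992} + \frac{464372}{1222297}\right) + s} = \sqrt{\left(- \frac{866782}{-937992} + \frac{464372}{1222297}\right) - \frac{317811}{5}} = \sqrt{\left(\left(-866782\right) \left(- \frac{1}{937992}\right) + 464372 \cdot \frac{1}{1222297}\right) - \frac{317811}{5}} = \sqrt{\left(\frac{433391}{468996} + \frac{464372}{1222297}\right) - \frac{317811}{5}} = \sqrt{\frac{747521129639}{573252403812} - \frac{317811}{5}} = \sqrt{- \frac{182182182102247337}{2866262019060}} = \frac{i \sqrt{1078888159316413321308116205}}{130284637230}$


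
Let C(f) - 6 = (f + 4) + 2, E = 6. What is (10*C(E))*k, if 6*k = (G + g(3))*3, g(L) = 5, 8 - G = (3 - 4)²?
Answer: 1080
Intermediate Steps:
C(f) = 12 + f (C(f) = 6 + ((f + 4) + 2) = 6 + ((4 + f) + 2) = 6 + (6 + f) = 12 + f)
G = 7 (G = 8 - (3 - 4)² = 8 - 1*(-1)² = 8 - 1*1 = 8 - 1 = 7)
k = 6 (k = ((7 + 5)*3)/6 = (12*3)/6 = (⅙)*36 = 6)
(10*C(E))*k = (10*(12 + 6))*6 = (10*18)*6 = 180*6 = 1080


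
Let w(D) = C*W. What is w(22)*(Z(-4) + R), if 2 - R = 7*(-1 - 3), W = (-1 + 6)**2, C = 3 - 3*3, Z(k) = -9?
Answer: -3150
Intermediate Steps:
C = -6 (C = 3 - 9 = -6)
W = 25 (W = 5**2 = 25)
R = 30 (R = 2 - 7*(-1 - 3) = 2 - 7*(-4) = 2 - 1*(-28) = 2 + 28 = 30)
w(D) = -150 (w(D) = -6*25 = -150)
w(22)*(Z(-4) + R) = -150*(-9 + 30) = -150*21 = -3150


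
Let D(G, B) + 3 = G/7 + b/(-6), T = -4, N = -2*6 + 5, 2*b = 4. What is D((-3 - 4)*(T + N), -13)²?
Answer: 529/9 ≈ 58.778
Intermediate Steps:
b = 2 (b = (½)*4 = 2)
N = -7 (N = -12 + 5 = -7)
D(G, B) = -10/3 + G/7 (D(G, B) = -3 + (G/7 + 2/(-6)) = -3 + (G*(⅐) + 2*(-⅙)) = -3 + (G/7 - ⅓) = -3 + (-⅓ + G/7) = -10/3 + G/7)
D((-3 - 4)*(T + N), -13)² = (-10/3 + ((-3 - 4)*(-4 - 7))/7)² = (-10/3 + (-7*(-11))/7)² = (-10/3 + (⅐)*77)² = (-10/3 + 11)² = (23/3)² = 529/9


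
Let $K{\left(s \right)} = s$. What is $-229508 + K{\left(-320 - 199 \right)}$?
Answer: $-230027$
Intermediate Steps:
$-229508 + K{\left(-320 - 199 \right)} = -229508 - 519 = -230027$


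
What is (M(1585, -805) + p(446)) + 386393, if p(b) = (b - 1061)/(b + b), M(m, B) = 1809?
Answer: 346275569/892 ≈ 3.8820e+5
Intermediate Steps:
p(b) = (-1061 + b)/(2*b) (p(b) = (-1061 + b)/((2*b)) = (-1061 + b)*(1/(2*b)) = (-1061 + b)/(2*b))
(M(1585, -805) + p(446)) + 386393 = (1809 + (1/2)*(-1061 + 446)/446) + 386393 = (1809 + (1/2)*(1/446)*(-615)) + 386393 = (1809 - 615/892) + 386393 = 1613013/892 + 386393 = 346275569/892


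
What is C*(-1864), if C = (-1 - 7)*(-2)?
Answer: -29824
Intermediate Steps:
C = 16 (C = -8*(-2) = 16)
C*(-1864) = 16*(-1864) = -29824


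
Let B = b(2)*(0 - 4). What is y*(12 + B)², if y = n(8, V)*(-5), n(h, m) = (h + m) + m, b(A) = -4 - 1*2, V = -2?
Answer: -25920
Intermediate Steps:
b(A) = -6 (b(A) = -4 - 2 = -6)
B = 24 (B = -6*(0 - 4) = -6*(-4) = 24)
n(h, m) = h + 2*m
y = -20 (y = (8 + 2*(-2))*(-5) = (8 - 4)*(-5) = 4*(-5) = -20)
y*(12 + B)² = -20*(12 + 24)² = -20*36² = -20*1296 = -25920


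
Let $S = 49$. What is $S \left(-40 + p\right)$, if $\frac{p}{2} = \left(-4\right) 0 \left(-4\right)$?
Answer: $-1960$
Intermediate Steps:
$p = 0$ ($p = 2 \left(-4\right) 0 \left(-4\right) = 2 \cdot 0 \left(-4\right) = 2 \cdot 0 = 0$)
$S \left(-40 + p\right) = 49 \left(-40 + 0\right) = 49 \left(-40\right) = -1960$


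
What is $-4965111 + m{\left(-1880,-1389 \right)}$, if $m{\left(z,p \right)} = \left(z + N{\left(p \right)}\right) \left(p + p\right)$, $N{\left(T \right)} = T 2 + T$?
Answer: $11833455$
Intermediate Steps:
$N{\left(T \right)} = 3 T$ ($N{\left(T \right)} = 2 T + T = 3 T$)
$m{\left(z,p \right)} = 2 p \left(z + 3 p\right)$ ($m{\left(z,p \right)} = \left(z + 3 p\right) \left(p + p\right) = \left(z + 3 p\right) 2 p = 2 p \left(z + 3 p\right)$)
$-4965111 + m{\left(-1880,-1389 \right)} = -4965111 + 2 \left(-1389\right) \left(-1880 + 3 \left(-1389\right)\right) = -4965111 + 2 \left(-1389\right) \left(-1880 - 4167\right) = -4965111 + 2 \left(-1389\right) \left(-6047\right) = -4965111 + 16798566 = 11833455$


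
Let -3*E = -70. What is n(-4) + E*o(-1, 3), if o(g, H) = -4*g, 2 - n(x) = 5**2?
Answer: 211/3 ≈ 70.333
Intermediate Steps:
E = 70/3 (E = -1/3*(-70) = 70/3 ≈ 23.333)
n(x) = -23 (n(x) = 2 - 1*5**2 = 2 - 1*25 = 2 - 25 = -23)
n(-4) + E*o(-1, 3) = -23 + 70*(-4*(-1))/3 = -23 + (70/3)*4 = -23 + 280/3 = 211/3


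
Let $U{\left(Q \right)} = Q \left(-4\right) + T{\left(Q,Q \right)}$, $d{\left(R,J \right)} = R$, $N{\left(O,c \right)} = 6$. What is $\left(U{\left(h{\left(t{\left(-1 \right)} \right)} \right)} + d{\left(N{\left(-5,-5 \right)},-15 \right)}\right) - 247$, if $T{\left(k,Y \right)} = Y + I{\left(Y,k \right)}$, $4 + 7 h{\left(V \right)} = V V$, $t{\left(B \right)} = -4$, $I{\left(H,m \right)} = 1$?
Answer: $- \frac{1716}{7} \approx -245.14$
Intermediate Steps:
$h{\left(V \right)} = - \frac{4}{7} + \frac{V^{2}}{7}$ ($h{\left(V \right)} = - \frac{4}{7} + \frac{V V}{7} = - \frac{4}{7} + \frac{V^{2}}{7}$)
$T{\left(k,Y \right)} = 1 + Y$ ($T{\left(k,Y \right)} = Y + 1 = 1 + Y$)
$U{\left(Q \right)} = 1 - 3 Q$ ($U{\left(Q \right)} = Q \left(-4\right) + \left(1 + Q\right) = - 4 Q + \left(1 + Q\right) = 1 - 3 Q$)
$\left(U{\left(h{\left(t{\left(-1 \right)} \right)} \right)} + d{\left(N{\left(-5,-5 \right)},-15 \right)}\right) - 247 = \left(\left(1 - 3 \left(- \frac{4}{7} + \frac{\left(-4\right)^{2}}{7}\right)\right) + 6\right) - 247 = \left(\left(1 - 3 \left(- \frac{4}{7} + \frac{1}{7} \cdot 16\right)\right) + 6\right) - 247 = \left(\left(1 - 3 \left(- \frac{4}{7} + \frac{16}{7}\right)\right) + 6\right) - 247 = \left(\left(1 - \frac{36}{7}\right) + 6\right) - 247 = \left(- \frac{29}{7} + 6\right) - 247 = \frac{13}{7} - 247 = - \frac{1716}{7}$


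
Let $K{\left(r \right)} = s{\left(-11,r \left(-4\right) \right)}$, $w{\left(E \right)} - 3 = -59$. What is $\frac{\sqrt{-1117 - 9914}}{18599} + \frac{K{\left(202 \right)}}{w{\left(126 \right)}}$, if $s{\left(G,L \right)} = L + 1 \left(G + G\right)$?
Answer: $\frac{415}{28} + \frac{i \sqrt{11031}}{18599} \approx 14.821 + 0.005647 i$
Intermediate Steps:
$w{\left(E \right)} = -56$ ($w{\left(E \right)} = 3 - 59 = -56$)
$s{\left(G,L \right)} = L + 2 G$ ($s{\left(G,L \right)} = L + 1 \cdot 2 G = L + 2 G$)
$K{\left(r \right)} = -22 - 4 r$ ($K{\left(r \right)} = r \left(-4\right) + 2 \left(-11\right) = - 4 r - 22 = -22 - 4 r$)
$\frac{\sqrt{-1117 - 9914}}{18599} + \frac{K{\left(202 \right)}}{w{\left(126 \right)}} = \frac{\sqrt{-1117 - 9914}}{18599} + \frac{-22 - 808}{-56} = \sqrt{-11031} \cdot \frac{1}{18599} + \left(-22 - 808\right) \left(- \frac{1}{56}\right) = i \sqrt{11031} \cdot \frac{1}{18599} - - \frac{415}{28} = \frac{i \sqrt{11031}}{18599} + \frac{415}{28} = \frac{415}{28} + \frac{i \sqrt{11031}}{18599}$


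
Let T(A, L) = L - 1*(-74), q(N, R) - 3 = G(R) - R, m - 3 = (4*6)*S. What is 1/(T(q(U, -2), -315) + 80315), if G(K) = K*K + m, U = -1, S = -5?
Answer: 1/80074 ≈ 1.2488e-5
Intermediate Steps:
m = -117 (m = 3 + (4*6)*(-5) = 3 + 24*(-5) = 3 - 120 = -117)
G(K) = -117 + K**2 (G(K) = K*K - 117 = K**2 - 117 = -117 + K**2)
q(N, R) = -114 + R**2 - R (q(N, R) = 3 + ((-117 + R**2) - R) = 3 + (-117 + R**2 - R) = -114 + R**2 - R)
T(A, L) = 74 + L (T(A, L) = L + 74 = 74 + L)
1/(T(q(U, -2), -315) + 80315) = 1/((74 - 315) + 80315) = 1/(-241 + 80315) = 1/80074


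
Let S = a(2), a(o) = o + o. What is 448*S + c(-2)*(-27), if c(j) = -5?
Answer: 1927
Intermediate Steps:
a(o) = 2*o
S = 4 (S = 2*2 = 4)
448*S + c(-2)*(-27) = 448*4 - 5*(-27) = 1792 + 135 = 1927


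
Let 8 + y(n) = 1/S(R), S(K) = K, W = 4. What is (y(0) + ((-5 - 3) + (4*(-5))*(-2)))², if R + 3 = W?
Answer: 625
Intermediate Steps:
R = 1 (R = -3 + 4 = 1)
y(n) = -7 (y(n) = -8 + 1/1 = -8 + 1 = -7)
(y(0) + ((-5 - 3) + (4*(-5))*(-2)))² = (-7 + ((-5 - 3) + (4*(-5))*(-2)))² = (-7 + (-8 - 20*(-2)))² = (-7 + (-8 + 40))² = (-7 + 32)² = 25² = 625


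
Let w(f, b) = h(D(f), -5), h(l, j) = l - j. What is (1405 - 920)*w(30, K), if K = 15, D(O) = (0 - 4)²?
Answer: 10185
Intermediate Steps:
D(O) = 16 (D(O) = (-4)² = 16)
w(f, b) = 21 (w(f, b) = 16 - 1*(-5) = 16 + 5 = 21)
(1405 - 920)*w(30, K) = (1405 - 920)*21 = 485*21 = 10185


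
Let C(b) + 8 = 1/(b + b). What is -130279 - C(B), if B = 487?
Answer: -126883955/974 ≈ -1.3027e+5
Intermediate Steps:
C(b) = -8 + 1/(2*b) (C(b) = -8 + 1/(b + b) = -8 + 1/(2*b))
-130279 - C(B) = -130279 - (-8 + (1/2)/487) = -130279 - (-8 + (1/2)*(1/487)) = -130279 - (-8 + 1/974) = -130279 - 1*(-7791/974) = -130279 + 7791/974 = -126883955/974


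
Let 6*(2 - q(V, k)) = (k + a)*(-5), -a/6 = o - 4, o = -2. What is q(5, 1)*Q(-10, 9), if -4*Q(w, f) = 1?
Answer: -197/24 ≈ -8.2083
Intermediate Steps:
Q(w, f) = -¼ (Q(w, f) = -¼*1 = -¼)
a = 36 (a = -6*(-2 - 4) = -6*(-6) = 36)
q(V, k) = 32 + 5*k/6 (q(V, k) = 2 - (k + 36)*(-5)/6 = 2 - (36 + k)*(-5)/6 = 2 - (-180 - 5*k)/6 = 2 + (30 + 5*k/6) = 32 + 5*k/6)
q(5, 1)*Q(-10, 9) = (32 + (⅚)*1)*(-¼) = (32 + ⅚)*(-¼) = (197/6)*(-¼) = -197/24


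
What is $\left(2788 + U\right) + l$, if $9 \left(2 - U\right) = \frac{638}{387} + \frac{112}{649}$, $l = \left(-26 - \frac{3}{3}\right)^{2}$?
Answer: $\frac{7954125967}{2260467} \approx 3518.8$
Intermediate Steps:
$l = 729$ ($l = \left(-26 - 1\right)^{2} = \left(-27\right)^{2} = 729$)
$U = \frac{4063528}{2260467}$ ($U = 2 - \frac{\frac{638}{387} + \frac{112}{649}}{9} = 2 - \frac{457406}{2260467} = \frac{4063528}{2260467} \approx 1.7976$)
$\left(2788 + U\right) + l = \left(2788 + \frac{4063528}{2260467}\right) + 729 = \frac{6306245524}{2260467} + 729 = \frac{7954125967}{2260467}$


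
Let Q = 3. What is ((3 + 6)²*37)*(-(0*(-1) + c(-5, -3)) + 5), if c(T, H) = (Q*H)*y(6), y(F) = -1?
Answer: -11988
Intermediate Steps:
c(T, H) = -3*H (c(T, H) = (3*H)*(-1) = -3*H)
((3 + 6)²*37)*(-(0*(-1) + c(-5, -3)) + 5) = ((3 + 6)²*37)*(-(0*(-1) - 3*(-3)) + 5) = (9²*37)*(-(0 + 9) + 5) = (81*37)*(-1*9 + 5) = 2997*(-9 + 5) = 2997*(-4) = -11988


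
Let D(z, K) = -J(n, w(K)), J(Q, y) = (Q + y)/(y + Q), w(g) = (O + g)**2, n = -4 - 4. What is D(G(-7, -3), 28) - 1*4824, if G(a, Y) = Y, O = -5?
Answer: -4825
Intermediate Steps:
n = -8
w(g) = (-5 + g)**2
J(Q, y) = 1 (J(Q, y) = (Q + y)/(Q + y) = 1)
D(z, K) = -1 (D(z, K) = -1*1 = -1)
D(G(-7, -3), 28) - 1*4824 = -1 - 1*4824 = -1 - 4824 = -4825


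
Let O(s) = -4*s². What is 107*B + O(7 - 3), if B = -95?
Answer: -10229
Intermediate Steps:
107*B + O(7 - 3) = 107*(-95) - 4*(7 - 3)² = -10165 - 4*4² = -10165 - 4*16 = -10165 - 64 = -10229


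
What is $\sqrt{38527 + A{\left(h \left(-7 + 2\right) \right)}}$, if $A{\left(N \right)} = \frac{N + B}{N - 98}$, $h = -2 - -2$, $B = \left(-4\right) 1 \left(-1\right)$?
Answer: $\frac{\sqrt{1887821}}{7} \approx 196.28$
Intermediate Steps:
$B = 4$ ($B = \left(-4\right) \left(-1\right) = 4$)
$h = 0$ ($h = -2 + 2 = 0$)
$A{\left(N \right)} = \frac{4 + N}{-98 + N}$ ($A{\left(N \right)} = \frac{N + 4}{N - 98} = \frac{4 + N}{-98 + N}$)
$\sqrt{38527 + A{\left(h \left(-7 + 2\right) \right)}} = \sqrt{38527 + \frac{4 + 0 \left(-7 + 2\right)}{-98 + 0 \left(-7 + 2\right)}} = \sqrt{38527 + \frac{4 + 0 \left(-5\right)}{-98 + 0 \left(-5\right)}} = \sqrt{38527 + \frac{4 + 0}{-98 + 0}} = \sqrt{38527 + \frac{1}{-98} \cdot 4} = \sqrt{38527 - \frac{2}{49}} = \sqrt{\frac{1887821}{49}} = \frac{\sqrt{1887821}}{7}$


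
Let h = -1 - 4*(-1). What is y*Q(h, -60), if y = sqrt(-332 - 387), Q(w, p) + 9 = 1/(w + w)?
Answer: -53*I*sqrt(719)/6 ≈ -236.86*I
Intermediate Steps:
h = 3 (h = -1 + 4 = 3)
Q(w, p) = -9 + 1/(2*w) (Q(w, p) = -9 + 1/(w + w) = -9 + 1/(2*w))
y = I*sqrt(719) (y = sqrt(-719) = I*sqrt(719) ≈ 26.814*I)
y*Q(h, -60) = (I*sqrt(719))*(-9 + (1/2)/3) = (I*sqrt(719))*(-9 + (1/2)*(1/3)) = (I*sqrt(719))*(-9 + 1/6) = (I*sqrt(719))*(-53/6) = -53*I*sqrt(719)/6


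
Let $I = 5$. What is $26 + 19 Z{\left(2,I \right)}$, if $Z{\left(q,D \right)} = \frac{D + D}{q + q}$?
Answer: $\frac{147}{2} \approx 73.5$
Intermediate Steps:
$Z{\left(q,D \right)} = \frac{D}{q}$ ($Z{\left(q,D \right)} = \frac{2 D}{2 q} = 2 D \frac{1}{2 q} = \frac{D}{q}$)
$26 + 19 Z{\left(2,I \right)} = 26 + 19 \cdot \frac{5}{2} = 26 + \frac{95}{2} = \frac{147}{2}$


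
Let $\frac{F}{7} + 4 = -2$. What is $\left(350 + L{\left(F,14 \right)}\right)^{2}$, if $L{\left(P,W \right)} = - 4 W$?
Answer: $86436$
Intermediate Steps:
$F = -42$ ($F = -28 + 7 \left(-2\right) = -28 - 14 = -42$)
$\left(350 + L{\left(F,14 \right)}\right)^{2} = \left(350 - 56\right)^{2} = 294^{2} = 86436$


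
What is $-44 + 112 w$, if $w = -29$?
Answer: $-3292$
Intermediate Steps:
$-44 + 112 w = -44 + 112 \left(-29\right) = -44 - 3248 = -3292$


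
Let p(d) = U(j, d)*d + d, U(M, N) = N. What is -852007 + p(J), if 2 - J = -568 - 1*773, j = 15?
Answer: 952985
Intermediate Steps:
J = 1343 (J = 2 - (-568 - 1*773) = 2 - (-568 - 773) = 2 - 1*(-1341) = 2 + 1341 = 1343)
p(d) = d + d² (p(d) = d*d + d = d² + d = d + d²)
-852007 + p(J) = -852007 + 1343*(1 + 1343) = -852007 + 1343*1344 = -852007 + 1804992 = 952985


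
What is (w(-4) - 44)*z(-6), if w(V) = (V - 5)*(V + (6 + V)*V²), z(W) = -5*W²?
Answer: 53280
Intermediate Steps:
w(V) = (-5 + V)*(V + V²*(6 + V))
(w(-4) - 44)*z(-6) = (-4*(-5 + (-4)² + (-4)³ - 29*(-4)) - 44)*(-5*(-6)²) = (-4*(-5 + 16 - 64 + 116) - 44)*(-5*36) = (-4*63 - 44)*(-180) = (-252 - 44)*(-180) = -296*(-180) = 53280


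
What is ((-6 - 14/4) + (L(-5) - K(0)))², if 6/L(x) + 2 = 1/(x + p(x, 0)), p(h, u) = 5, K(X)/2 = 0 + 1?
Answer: 529/4 ≈ 132.25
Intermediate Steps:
K(X) = 2 (K(X) = 2*(0 + 1) = 2*1 = 2)
L(x) = 6/(-2 + 1/(5 + x)) (L(x) = 6/(-2 + 1/(x + 5)) = 6/(-2 + 1/(5 + x)))
((-6 - 14/4) + (L(-5) - K(0)))² = ((-6 - 14/4) + (6*(-5 - 1*(-5))/(9 + 2*(-5)) - 1*2))² = ((-6 - 14/4) + (6*(-5 + 5)/(9 - 10) - 2))² = ((-6 - 1*7/2) + (6*0/(-1) - 2))² = ((-6 - 7/2) + (6*(-1)*0 - 2))² = (-19/2 + (0 - 2))² = (-19/2 - 2)² = (-23/2)² = 529/4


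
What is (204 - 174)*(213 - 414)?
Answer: -6030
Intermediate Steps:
(204 - 174)*(213 - 414) = 30*(-201) = -6030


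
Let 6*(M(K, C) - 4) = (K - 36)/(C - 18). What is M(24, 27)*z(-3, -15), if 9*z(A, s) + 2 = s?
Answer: -578/81 ≈ -7.1358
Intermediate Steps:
M(K, C) = 4 + (-36 + K)/(6*(-18 + C)) (M(K, C) = 4 + ((K - 36)/(C - 18))/6 = 4 + ((-36 + K)/(-18 + C))/6 = 4 + (-36 + K)/(6*(-18 + C)))
z(A, s) = -2/9 + s/9
M(24, 27)*z(-3, -15) = ((-468 + 24 + 24*27)/(6*(-18 + 27)))*(-2/9 + (⅑)*(-15)) = ((⅙)*(-468 + 24 + 648)/9)*(-2/9 - 5/3) = ((⅙)*(⅑)*204)*(-17/9) = (34/9)*(-17/9) = -578/81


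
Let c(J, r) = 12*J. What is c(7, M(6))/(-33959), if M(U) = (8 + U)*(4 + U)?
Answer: -84/33959 ≈ -0.0024736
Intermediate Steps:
M(U) = (4 + U)*(8 + U)
c(7, M(6))/(-33959) = (12*7)/(-33959) = 84*(-1/33959) = -84/33959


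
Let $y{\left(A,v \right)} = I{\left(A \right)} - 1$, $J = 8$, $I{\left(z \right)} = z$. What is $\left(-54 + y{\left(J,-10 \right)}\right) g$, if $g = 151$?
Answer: $-7097$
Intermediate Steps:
$y{\left(A,v \right)} = -1 + A$ ($y{\left(A,v \right)} = A - 1 = -1 + A$)
$\left(-54 + y{\left(J,-10 \right)}\right) g = \left(-54 + \left(-1 + 8\right)\right) 151 = \left(-54 + 7\right) 151 = \left(-47\right) 151 = -7097$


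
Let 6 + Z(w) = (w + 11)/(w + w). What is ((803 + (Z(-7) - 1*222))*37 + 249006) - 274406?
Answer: -28949/7 ≈ -4135.6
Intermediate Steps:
Z(w) = -6 + (11 + w)/(2*w) (Z(w) = -6 + (w + 11)/(w + w) = -6 + (11 + w)/((2*w)) = -6 + (11 + w)*(1/(2*w)) = -6 + (11 + w)/(2*w))
((803 + (Z(-7) - 1*222))*37 + 249006) - 274406 = ((803 + ((11/2)*(1 - 1*(-7))/(-7) - 1*222))*37 + 249006) - 274406 = ((803 + ((11/2)*(-1/7)*(1 + 7) - 222))*37 + 249006) - 274406 = ((803 + ((11/2)*(-1/7)*8 - 222))*37 + 249006) - 274406 = ((803 + (-44/7 - 222))*37 + 249006) - 274406 = ((803 - 1598/7)*37 + 249006) - 274406 = ((4023/7)*37 + 249006) - 274406 = (148851/7 + 249006) - 274406 = 1891893/7 - 274406 = -28949/7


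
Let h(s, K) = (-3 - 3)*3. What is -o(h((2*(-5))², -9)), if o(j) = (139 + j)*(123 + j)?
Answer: -12705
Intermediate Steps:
h(s, K) = -18 (h(s, K) = -6*3 = -18)
o(j) = (123 + j)*(139 + j)
-o(h((2*(-5))², -9)) = -(17097 + (-18)² + 262*(-18)) = -(17097 + 324 - 4716) = -1*12705 = -12705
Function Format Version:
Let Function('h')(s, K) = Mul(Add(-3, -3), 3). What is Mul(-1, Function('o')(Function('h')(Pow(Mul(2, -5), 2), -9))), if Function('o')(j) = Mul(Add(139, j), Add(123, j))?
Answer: -12705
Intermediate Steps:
Function('h')(s, K) = -18 (Function('h')(s, K) = Mul(-6, 3) = -18)
Function('o')(j) = Mul(Add(123, j), Add(139, j))
Mul(-1, Function('o')(Function('h')(Pow(Mul(2, -5), 2), -9))) = Mul(-1, Add(17097, Pow(-18, 2), Mul(262, -18))) = Mul(-1, Add(17097, 324, -4716)) = Mul(-1, 12705) = -12705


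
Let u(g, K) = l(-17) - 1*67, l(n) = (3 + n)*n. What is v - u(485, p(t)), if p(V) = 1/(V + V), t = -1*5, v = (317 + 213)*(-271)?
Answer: -143801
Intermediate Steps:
v = -143630 (v = 530*(-271) = -143630)
t = -5
l(n) = n*(3 + n)
p(V) = 1/(2*V)
u(g, K) = 171 (u(g, K) = -17*(3 - 17) - 1*67 = -17*(-14) - 67 = 238 - 67 = 171)
v - u(485, p(t)) = -143630 - 1*171 = -143630 - 171 = -143801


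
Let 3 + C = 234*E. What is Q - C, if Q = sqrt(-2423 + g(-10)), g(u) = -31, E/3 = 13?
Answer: -9123 + I*sqrt(2454) ≈ -9123.0 + 49.538*I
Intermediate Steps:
E = 39 (E = 3*13 = 39)
C = 9123 (C = -3 + 234*39 = -3 + 9126 = 9123)
Q = I*sqrt(2454) (Q = sqrt(-2423 - 31) = sqrt(-2454) = I*sqrt(2454) ≈ 49.538*I)
Q - C = I*sqrt(2454) - 1*9123 = I*sqrt(2454) - 9123 = -9123 + I*sqrt(2454)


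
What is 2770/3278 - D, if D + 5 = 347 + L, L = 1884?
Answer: -3647029/1639 ≈ -2225.2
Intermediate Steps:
D = 2226 (D = -5 + (347 + 1884) = -5 + 2231 = 2226)
2770/3278 - D = 2770/3278 - 1*2226 = 2770*(1/3278) - 2226 = 1385/1639 - 2226 = -3647029/1639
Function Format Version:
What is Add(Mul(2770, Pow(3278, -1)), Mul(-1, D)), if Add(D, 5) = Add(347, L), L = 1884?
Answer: Rational(-3647029, 1639) ≈ -2225.2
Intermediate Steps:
D = 2226 (D = Add(-5, Add(347, 1884)) = Add(-5, 2231) = 2226)
Add(Mul(2770, Pow(3278, -1)), Mul(-1, D)) = Add(Mul(2770, Pow(3278, -1)), Mul(-1, 2226)) = Add(Mul(2770, Rational(1, 3278)), -2226) = Add(Rational(1385, 1639), -2226) = Rational(-3647029, 1639)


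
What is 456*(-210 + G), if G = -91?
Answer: -137256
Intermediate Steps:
456*(-210 + G) = 456*(-210 - 91) = 456*(-301) = -137256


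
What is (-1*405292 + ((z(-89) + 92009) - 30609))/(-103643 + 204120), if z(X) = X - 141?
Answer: -344122/100477 ≈ -3.4249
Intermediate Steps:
z(X) = -141 + X
(-1*405292 + ((z(-89) + 92009) - 30609))/(-103643 + 204120) = (-1*405292 + (((-141 - 89) + 92009) - 30609))/(-103643 + 204120) = (-405292 + ((-230 + 92009) - 30609))/100477 = (-405292 + (91779 - 30609))*(1/100477) = (-405292 + 61170)*(1/100477) = -344122*1/100477 = -344122/100477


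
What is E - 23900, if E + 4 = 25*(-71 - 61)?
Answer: -27204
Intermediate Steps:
E = -3304 (E = -4 + 25*(-71 - 61) = -4 + 25*(-132) = -4 - 3300 = -3304)
E - 23900 = -3304 - 23900 = -27204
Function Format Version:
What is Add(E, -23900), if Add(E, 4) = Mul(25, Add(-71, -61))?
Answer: -27204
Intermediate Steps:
E = -3304 (E = Add(-4, Mul(25, Add(-71, -61))) = Add(-4, Mul(25, -132)) = Add(-4, -3300) = -3304)
Add(E, -23900) = Add(-3304, -23900) = -27204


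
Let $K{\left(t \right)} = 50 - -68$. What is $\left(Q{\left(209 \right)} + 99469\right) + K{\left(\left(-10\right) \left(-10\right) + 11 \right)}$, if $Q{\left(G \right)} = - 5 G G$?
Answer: $-118818$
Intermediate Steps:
$K{\left(t \right)} = 118$ ($K{\left(t \right)} = 50 + 68 = 118$)
$Q{\left(G \right)} = - 5 G^{2}$
$\left(Q{\left(209 \right)} + 99469\right) + K{\left(\left(-10\right) \left(-10\right) + 11 \right)} = \left(- 5 \cdot 209^{2} + 99469\right) + 118 = \left(\left(-5\right) 43681 + 99469\right) + 118 = \left(-218405 + 99469\right) + 118 = -118936 + 118 = -118818$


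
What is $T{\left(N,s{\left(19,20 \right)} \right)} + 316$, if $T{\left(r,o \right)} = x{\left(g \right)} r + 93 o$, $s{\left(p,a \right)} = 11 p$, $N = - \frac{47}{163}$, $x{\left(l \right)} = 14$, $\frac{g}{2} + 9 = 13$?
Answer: $\frac{3219081}{163} \approx 19749.0$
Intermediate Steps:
$g = 8$ ($g = -18 + 2 \cdot 13 = -18 + 26 = 8$)
$N = - \frac{47}{163}$ ($N = \left(-47\right) \frac{1}{163} = - \frac{47}{163} \approx -0.28834$)
$T{\left(r,o \right)} = 14 r + 93 o$
$T{\left(N,s{\left(19,20 \right)} \right)} + 316 = \left(14 \left(- \frac{47}{163}\right) + 93 \cdot 11 \cdot 19\right) + 316 = \left(- \frac{658}{163} + 93 \cdot 209\right) + 316 = \left(- \frac{658}{163} + 19437\right) + 316 = \frac{3167573}{163} + 316 = \frac{3219081}{163}$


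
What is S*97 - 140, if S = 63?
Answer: 5971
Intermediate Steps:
S*97 - 140 = 63*97 - 140 = 6111 - 140 = 5971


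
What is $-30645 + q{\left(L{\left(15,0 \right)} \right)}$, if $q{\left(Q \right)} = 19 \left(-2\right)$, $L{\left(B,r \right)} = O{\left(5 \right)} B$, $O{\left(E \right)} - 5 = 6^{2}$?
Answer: $-30683$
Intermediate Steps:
$O{\left(E \right)} = 41$ ($O{\left(E \right)} = 5 + 6^{2} = 5 + 36 = 41$)
$L{\left(B,r \right)} = 41 B$
$q{\left(Q \right)} = -38$
$-30645 + q{\left(L{\left(15,0 \right)} \right)} = -30645 - 38 = -30683$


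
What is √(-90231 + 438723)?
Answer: 2*√87123 ≈ 590.33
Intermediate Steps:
√(-90231 + 438723) = √348492 = 2*√87123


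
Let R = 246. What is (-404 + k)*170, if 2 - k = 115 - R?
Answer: -46070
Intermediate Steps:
k = 133 (k = 2 - (115 - 1*246) = 2 - (115 - 246) = 2 - 1*(-131) = 2 + 131 = 133)
(-404 + k)*170 = (-404 + 133)*170 = -271*170 = -46070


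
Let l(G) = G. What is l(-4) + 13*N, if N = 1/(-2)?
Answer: -21/2 ≈ -10.500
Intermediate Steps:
N = -½ ≈ -0.50000
l(-4) + 13*N = -4 + 13*(-½) = -4 - 13/2 = -21/2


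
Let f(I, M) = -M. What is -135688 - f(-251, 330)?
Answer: -135358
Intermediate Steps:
-135688 - f(-251, 330) = -135688 - (-1)*330 = -135688 - 1*(-330) = -135688 + 330 = -135358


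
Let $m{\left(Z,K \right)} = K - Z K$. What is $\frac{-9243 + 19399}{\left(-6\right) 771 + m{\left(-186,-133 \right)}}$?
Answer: $- \frac{10156}{29497} \approx -0.34431$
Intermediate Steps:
$m{\left(Z,K \right)} = K - K Z$
$\frac{-9243 + 19399}{\left(-6\right) 771 + m{\left(-186,-133 \right)}} = \frac{-9243 + 19399}{\left(-6\right) 771 - 133 \left(1 - -186\right)} = \frac{10156}{-4626 - 133 \left(1 + 186\right)} = \frac{10156}{-4626 - 24871} = \frac{10156}{-29497} = 10156 \left(- \frac{1}{29497}\right) = - \frac{10156}{29497}$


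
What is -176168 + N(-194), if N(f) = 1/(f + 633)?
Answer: -77337751/439 ≈ -1.7617e+5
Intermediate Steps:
N(f) = 1/(633 + f)
-176168 + N(-194) = -176168 + 1/(633 - 194) = -176168 + 1/439 = -77337751/439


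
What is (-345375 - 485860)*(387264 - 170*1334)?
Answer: -133399917740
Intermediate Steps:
(-345375 - 485860)*(387264 - 170*1334) = -831235*(387264 - 226780) = -831235*160484 = -133399917740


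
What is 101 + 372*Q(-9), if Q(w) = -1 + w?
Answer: -3619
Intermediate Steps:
101 + 372*Q(-9) = 101 + 372*(-1 - 9) = 101 + 372*(-10) = 101 - 3720 = -3619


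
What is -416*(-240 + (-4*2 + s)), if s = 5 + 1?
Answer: 100672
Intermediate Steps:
s = 6
-416*(-240 + (-4*2 + s)) = -416*(-240 + (-4*2 + 6)) = -416*(-240 + (-8 + 6)) = -416*(-240 - 2) = -416*(-242) = 100672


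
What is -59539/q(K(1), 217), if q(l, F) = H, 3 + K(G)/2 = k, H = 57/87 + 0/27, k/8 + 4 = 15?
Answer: -1726631/19 ≈ -90875.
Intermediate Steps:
k = 88 (k = -32 + 8*15 = -32 + 120 = 88)
H = 19/29 (H = 57*(1/87) + 0*(1/27) = 19/29 + 0 = 19/29 ≈ 0.65517)
K(G) = 170 (K(G) = -6 + 2*88 = -6 + 176 = 170)
q(l, F) = 19/29
-59539/q(K(1), 217) = -59539/19/29 = -59539*29/19 = -1726631/19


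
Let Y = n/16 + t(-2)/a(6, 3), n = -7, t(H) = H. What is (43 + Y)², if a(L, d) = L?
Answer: 4108729/2304 ≈ 1783.3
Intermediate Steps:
Y = -37/48 (Y = -7/16 - 2/6 = -7*1/16 - 2*⅙ = -7/16 - ⅓ = -37/48 ≈ -0.77083)
(43 + Y)² = (43 - 37/48)² = (2027/48)² = 4108729/2304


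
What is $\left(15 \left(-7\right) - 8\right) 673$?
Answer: $-76049$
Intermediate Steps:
$\left(15 \left(-7\right) - 8\right) 673 = \left(-105 - 8\right) 673 = \left(-113\right) 673 = -76049$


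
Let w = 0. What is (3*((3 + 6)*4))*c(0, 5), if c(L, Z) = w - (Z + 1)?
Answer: -648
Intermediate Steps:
c(L, Z) = -1 - Z (c(L, Z) = 0 - (Z + 1) = 0 - (1 + Z) = 0 + (-1 - Z) = -1 - Z)
(3*((3 + 6)*4))*c(0, 5) = (3*((3 + 6)*4))*(-1 - 1*5) = (3*(9*4))*(-1 - 5) = (3*36)*(-6) = 108*(-6) = -648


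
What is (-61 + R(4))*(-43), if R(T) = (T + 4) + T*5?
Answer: 1419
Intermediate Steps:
R(T) = 4 + 6*T (R(T) = (4 + T) + 5*T = 4 + 6*T)
(-61 + R(4))*(-43) = (-61 + (4 + 6*4))*(-43) = (-61 + (4 + 24))*(-43) = (-61 + 28)*(-43) = -33*(-43) = 1419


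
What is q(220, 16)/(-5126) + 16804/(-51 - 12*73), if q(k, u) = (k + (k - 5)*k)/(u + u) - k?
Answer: -7937269/431982 ≈ -18.374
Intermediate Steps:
q(k, u) = -k + (k + k*(-5 + k))/(2*u) (q(k, u) = (k + (-5 + k)*k)/((2*u)) - k = (k + k*(-5 + k))*(1/(2*u)) - k = (k + k*(-5 + k))/(2*u) - k = -k + (k + k*(-5 + k))/(2*u))
q(220, 16)/(-5126) + 16804/(-51 - 12*73) = ((½)*220*(-4 + 220 - 2*16)/16)/(-5126) + 16804/(-51 - 12*73) = ((½)*220*(1/16)*(-4 + 220 - 32))*(-1/5126) + 16804/(-51 - 876) = ((½)*220*(1/16)*184)*(-1/5126) + 16804/(-927) = 1265*(-1/5126) + 16804*(-1/927) = -115/466 - 16804/927 = -7937269/431982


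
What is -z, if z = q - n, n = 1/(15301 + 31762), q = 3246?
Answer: -152766497/47063 ≈ -3246.0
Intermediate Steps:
n = 1/47063 ≈ 2.1248e-5
z = 152766497/47063 (z = 3246 - 1*1/47063 = 3246 - 1/47063 = 152766497/47063 ≈ 3246.0)
-z = -1*152766497/47063 = -152766497/47063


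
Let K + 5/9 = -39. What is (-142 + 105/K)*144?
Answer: -1853892/89 ≈ -20830.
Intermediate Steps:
K = -356/9 (K = -5/9 - 39 = -356/9 ≈ -39.556)
(-142 + 105/K)*144 = (-142 + 105/(-356/9))*144 = (-142 + 105*(-9/356))*144 = (-142 - 945/356)*144 = -51497/356*144 = -1853892/89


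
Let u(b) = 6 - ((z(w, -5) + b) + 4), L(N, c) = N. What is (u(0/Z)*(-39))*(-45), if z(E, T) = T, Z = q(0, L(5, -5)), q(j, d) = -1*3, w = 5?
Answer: 12285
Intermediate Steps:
q(j, d) = -3
Z = -3
u(b) = 7 - b (u(b) = 6 - ((-5 + b) + 4) = 6 - (-1 + b) = 6 + (1 - b) = 7 - b)
(u(0/Z)*(-39))*(-45) = ((7 - 0/(-3))*(-39))*(-45) = ((7 - 0*(-1)/3)*(-39))*(-45) = ((7 - 1*0)*(-39))*(-45) = ((7 + 0)*(-39))*(-45) = (7*(-39))*(-45) = -273*(-45) = 12285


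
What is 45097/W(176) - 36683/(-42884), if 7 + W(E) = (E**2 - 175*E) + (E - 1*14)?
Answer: 1946081821/14194604 ≈ 137.10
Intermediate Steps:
W(E) = -21 + E**2 - 174*E (W(E) = -7 + ((E**2 - 175*E) + (E - 1*14)) = -7 + ((E**2 - 175*E) + (E - 14)) = -7 + ((E**2 - 175*E) + (-14 + E)) = -7 + (-14 + E**2 - 174*E) = -21 + E**2 - 174*E)
45097/W(176) - 36683/(-42884) = 45097/(-21 + 176**2 - 174*176) - 36683/(-42884) = 45097/(-21 + 30976 - 30624) - 36683*(-1/42884) = 45097/331 + 36683/42884 = 1946081821/14194604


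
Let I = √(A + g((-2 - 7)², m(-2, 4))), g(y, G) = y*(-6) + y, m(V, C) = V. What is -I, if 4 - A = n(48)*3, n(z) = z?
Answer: -I*√545 ≈ -23.345*I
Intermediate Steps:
A = -140 (A = 4 - 48*3 = 4 - 1*144 = 4 - 144 = -140)
g(y, G) = -5*y (g(y, G) = -6*y + y = -5*y)
I = I*√545 (I = √(-140 - 5*(-2 - 7)²) = √(-140 - 5*(-9)²) = √(-140 - 5*81) = √(-140 - 405) = √(-545) = I*√545 ≈ 23.345*I)
-I = -I*√545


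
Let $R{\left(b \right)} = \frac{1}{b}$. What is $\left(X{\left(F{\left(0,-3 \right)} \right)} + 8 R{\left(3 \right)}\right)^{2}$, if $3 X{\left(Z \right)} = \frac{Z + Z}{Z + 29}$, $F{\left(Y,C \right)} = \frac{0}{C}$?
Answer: $\frac{64}{9} \approx 7.1111$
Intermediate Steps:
$F{\left(Y,C \right)} = 0$
$X{\left(Z \right)} = \frac{2 Z}{3 \left(29 + Z\right)}$ ($X{\left(Z \right)} = \frac{\left(Z + Z\right) \frac{1}{Z + 29}}{3} = \frac{2 Z \frac{1}{29 + Z}}{3} = \frac{2 Z}{3 \left(29 + Z\right)}$)
$\left(X{\left(F{\left(0,-3 \right)} \right)} + 8 R{\left(3 \right)}\right)^{2} = \left(\frac{2}{3} \cdot 0 \frac{1}{29 + 0} + \frac{8}{3}\right)^{2} = \left(\frac{2}{3} \cdot 0 \cdot \frac{1}{29} + 8 \cdot \frac{1}{3}\right)^{2} = \left(\frac{2}{3} \cdot 0 \cdot \frac{1}{29} + \frac{8}{3}\right)^{2} = \left(0 + \frac{8}{3}\right)^{2} = \left(\frac{8}{3}\right)^{2} = \frac{64}{9}$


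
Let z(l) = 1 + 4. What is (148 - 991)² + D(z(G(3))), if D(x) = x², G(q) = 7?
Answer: 710674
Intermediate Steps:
z(l) = 5
(148 - 991)² + D(z(G(3))) = (148 - 991)² + 5² = (-843)² + 25 = 710649 + 25 = 710674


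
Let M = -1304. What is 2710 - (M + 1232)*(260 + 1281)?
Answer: 113662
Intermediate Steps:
2710 - (M + 1232)*(260 + 1281) = 2710 - (-1304 + 1232)*(260 + 1281) = 2710 - (-72)*1541 = 2710 - 1*(-110952) = 2710 + 110952 = 113662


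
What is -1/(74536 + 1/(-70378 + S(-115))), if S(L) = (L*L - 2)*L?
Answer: -1591023/118588490327 ≈ -1.3416e-5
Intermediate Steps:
S(L) = L*(-2 + L**2) (S(L) = (L**2 - 2)*L = (-2 + L**2)*L = L*(-2 + L**2))
-1/(74536 + 1/(-70378 + S(-115))) = -1/(74536 + 1/(-70378 - 115*(-2 + (-115)**2))) = -1/(74536 + 1/(-70378 - 115*(-2 + 13225))) = -1/(74536 + 1/(-70378 - 115*13223)) = -1/(74536 + 1/(-70378 - 1520645)) = -1/(74536 + 1/(-1591023)) = -1/(74536 - 1/1591023) = -1/118588490327/1591023 = -1*1591023/118588490327 = -1591023/118588490327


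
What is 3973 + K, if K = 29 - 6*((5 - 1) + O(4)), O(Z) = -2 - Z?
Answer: 4014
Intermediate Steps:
K = 41 (K = 29 - 6*((5 - 1) + (-2 - 1*4)) = 29 - 6*(4 + (-2 - 4)) = 29 - 6*(4 - 6) = 29 - 6*(-2) = 29 + 12 = 41)
3973 + K = 3973 + 41 = 4014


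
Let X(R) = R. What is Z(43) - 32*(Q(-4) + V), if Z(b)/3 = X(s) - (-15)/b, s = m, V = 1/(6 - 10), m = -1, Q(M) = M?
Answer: 5764/43 ≈ 134.05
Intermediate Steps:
V = -¼ (V = 1/(-4) = -¼ ≈ -0.25000)
s = -1
Z(b) = -3 + 45/b (Z(b) = 3*(-1 - (-15)/b) = 3*(-1 + 15/b) = -3 + 45/b)
Z(43) - 32*(Q(-4) + V) = (-3 + 45/43) - 32*(-4 - ¼) = (-3 + 45*(1/43)) - 32*(-17)/4 = (-3 + 45/43) - 1*(-136) = -84/43 + 136 = 5764/43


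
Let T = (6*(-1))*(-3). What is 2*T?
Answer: 36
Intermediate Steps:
T = 18 (T = -6*(-3) = 18)
2*T = 2*18 = 36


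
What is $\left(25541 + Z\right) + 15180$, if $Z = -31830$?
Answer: $8891$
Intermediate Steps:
$\left(25541 + Z\right) + 15180 = \left(25541 - 31830\right) + 15180 = -6289 + 15180 = 8891$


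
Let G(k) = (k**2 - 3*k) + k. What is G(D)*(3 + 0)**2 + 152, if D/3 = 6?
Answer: 2744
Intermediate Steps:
D = 18 (D = 3*6 = 18)
G(k) = k**2 - 2*k
G(D)*(3 + 0)**2 + 152 = (18*(-2 + 18))*(3 + 0)**2 + 152 = (18*16)*3**2 + 152 = 288*9 + 152 = 2592 + 152 = 2744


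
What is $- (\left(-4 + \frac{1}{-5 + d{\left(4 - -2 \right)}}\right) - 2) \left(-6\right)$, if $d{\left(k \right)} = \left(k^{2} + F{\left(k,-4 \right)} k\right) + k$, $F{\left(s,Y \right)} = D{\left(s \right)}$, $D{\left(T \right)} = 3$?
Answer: $- \frac{1974}{55} \approx -35.891$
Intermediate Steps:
$F{\left(s,Y \right)} = 3$
$d{\left(k \right)} = k^{2} + 4 k$ ($d{\left(k \right)} = \left(k^{2} + 3 k\right) + k = k^{2} + 4 k$)
$- (\left(-4 + \frac{1}{-5 + d{\left(4 - -2 \right)}}\right) - 2) \left(-6\right) = - (\left(-4 + \frac{1}{-5 + \left(4 - -2\right) \left(4 + \left(4 - -2\right)\right)}\right) - 2) \left(-6\right) = - (\left(-4 + \frac{1}{-5 + \left(4 + 2\right) \left(4 + \left(4 + 2\right)\right)}\right) - 2) \left(-6\right) = - (\left(-4 + \frac{1}{-5 + 6 \left(4 + 6\right)}\right) - 2) \left(-6\right) = - (\left(-4 + \frac{1}{-5 + 6 \cdot 10}\right) - 2) \left(-6\right) = - (\left(-4 + \frac{1}{-5 + 60}\right) - 2) \left(-6\right) = - (\left(-4 + \frac{1}{55}\right) - 2) \left(-6\right) = - (- \frac{219}{55} - 2) \left(-6\right) = \left(-1\right) \left(- \frac{329}{55}\right) \left(-6\right) = \frac{329}{55} \left(-6\right) = - \frac{1974}{55}$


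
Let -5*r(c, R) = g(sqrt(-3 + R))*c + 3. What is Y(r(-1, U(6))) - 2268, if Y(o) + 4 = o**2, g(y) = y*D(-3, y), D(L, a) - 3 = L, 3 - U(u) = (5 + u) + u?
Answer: -56791/25 ≈ -2271.6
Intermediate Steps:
U(u) = -2 - 2*u (U(u) = 3 - ((5 + u) + u) = 3 - (5 + 2*u) = 3 + (-5 - 2*u) = -2 - 2*u)
D(L, a) = 3 + L
g(y) = 0 (g(y) = y*(3 - 3) = y*0 = 0)
r(c, R) = -3/5 (r(c, R) = -(0*c + 3)/5 = -(0 + 3)/5 = -1/5*3 = -3/5)
Y(o) = -4 + o**2
Y(r(-1, U(6))) - 2268 = (-4 + (-3/5)**2) - 2268 = (-4 + 9/25) - 2268 = -91/25 - 2268 = -56791/25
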